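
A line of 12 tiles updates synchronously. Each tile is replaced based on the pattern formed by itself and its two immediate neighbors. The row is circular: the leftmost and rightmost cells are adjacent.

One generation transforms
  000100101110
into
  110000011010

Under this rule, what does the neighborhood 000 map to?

1

At position 0 the neighborhood is 000; the next row has 1 there.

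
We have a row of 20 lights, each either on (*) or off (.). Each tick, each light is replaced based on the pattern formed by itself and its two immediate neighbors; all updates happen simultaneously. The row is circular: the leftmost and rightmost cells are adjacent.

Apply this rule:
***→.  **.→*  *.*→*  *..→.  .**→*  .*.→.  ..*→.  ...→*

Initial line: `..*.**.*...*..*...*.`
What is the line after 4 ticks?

**.****.***....*..*.

tick 1: *..****..*......*...
tick 2: ...*..*....****...*.
tick 3: **......**.*..*.*...
tick 4: **.****.***....*..*.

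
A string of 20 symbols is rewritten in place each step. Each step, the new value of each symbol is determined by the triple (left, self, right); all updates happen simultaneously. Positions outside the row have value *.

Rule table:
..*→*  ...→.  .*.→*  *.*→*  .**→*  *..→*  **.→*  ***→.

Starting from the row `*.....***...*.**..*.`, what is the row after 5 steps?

**...**.**.*********
.**.********........
*****......**......*
....**....****....**
*..****..**..**..**.

*..****..**..**..**.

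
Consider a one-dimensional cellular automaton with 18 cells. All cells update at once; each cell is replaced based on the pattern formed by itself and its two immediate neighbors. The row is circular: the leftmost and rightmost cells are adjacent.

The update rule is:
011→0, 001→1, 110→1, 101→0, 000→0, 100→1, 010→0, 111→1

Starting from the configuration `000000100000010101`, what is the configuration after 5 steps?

000010000101001010

100001010000100000
010010001001010001
001101010110001010
010100000011010001
000010000101001010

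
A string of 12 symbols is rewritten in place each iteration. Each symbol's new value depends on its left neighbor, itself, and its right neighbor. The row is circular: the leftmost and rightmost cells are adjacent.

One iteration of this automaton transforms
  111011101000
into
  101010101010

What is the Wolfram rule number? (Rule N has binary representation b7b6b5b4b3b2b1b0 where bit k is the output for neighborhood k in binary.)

position 1: 111 → 0  (bit 7 = 0)
position 2: 110 → 1  (bit 6 = 1)
position 3: 101 → 0  (bit 5 = 0)
position 9: 100 → 0  (bit 4 = 0)
position 0: 011 → 1  (bit 3 = 1)
position 8: 010 → 1  (bit 2 = 1)
position 11: 001 → 0  (bit 1 = 0)
position 10: 000 → 1  (bit 0 = 1)
bits b7..b0 = 01001101 = 77

77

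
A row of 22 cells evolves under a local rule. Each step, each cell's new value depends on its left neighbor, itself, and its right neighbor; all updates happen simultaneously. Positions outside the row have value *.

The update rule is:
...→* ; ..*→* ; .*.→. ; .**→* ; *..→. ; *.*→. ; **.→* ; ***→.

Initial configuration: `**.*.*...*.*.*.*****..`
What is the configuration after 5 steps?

.....*.*.*****.*......

.*.....**......*...*.*
...******.*****..**..*
.***....*.*...*.***.**
.*.*.***....**..*.*.*.
.....*.*.*****.*......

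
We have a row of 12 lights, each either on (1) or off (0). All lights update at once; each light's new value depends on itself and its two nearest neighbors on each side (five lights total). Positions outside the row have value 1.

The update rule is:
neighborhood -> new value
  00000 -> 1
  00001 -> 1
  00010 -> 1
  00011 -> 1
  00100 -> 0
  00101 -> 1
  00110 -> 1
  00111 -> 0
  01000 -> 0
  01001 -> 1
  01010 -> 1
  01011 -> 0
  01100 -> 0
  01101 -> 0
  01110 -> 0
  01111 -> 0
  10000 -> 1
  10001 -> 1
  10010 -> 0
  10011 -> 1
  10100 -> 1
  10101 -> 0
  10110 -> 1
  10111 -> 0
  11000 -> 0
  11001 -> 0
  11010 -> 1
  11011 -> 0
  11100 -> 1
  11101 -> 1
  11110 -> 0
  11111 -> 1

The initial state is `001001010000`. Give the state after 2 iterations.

011100010001

000101110111
011100010001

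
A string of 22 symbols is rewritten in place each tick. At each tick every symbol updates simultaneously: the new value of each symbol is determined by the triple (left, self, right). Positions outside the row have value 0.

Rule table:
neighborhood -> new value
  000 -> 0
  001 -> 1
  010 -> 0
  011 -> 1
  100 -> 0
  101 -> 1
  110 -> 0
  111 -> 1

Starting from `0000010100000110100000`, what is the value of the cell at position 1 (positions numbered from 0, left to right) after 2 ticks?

0000101000001101000000
0001010000011010000000
position 1 holds 0

0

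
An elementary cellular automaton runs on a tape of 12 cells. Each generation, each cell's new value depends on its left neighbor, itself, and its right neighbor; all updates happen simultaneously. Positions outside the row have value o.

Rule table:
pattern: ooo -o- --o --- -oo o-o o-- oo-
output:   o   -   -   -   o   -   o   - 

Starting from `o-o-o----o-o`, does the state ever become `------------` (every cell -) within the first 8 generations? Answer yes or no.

-----o-----o
o-----o----o
-o-----o---o
--o-----o--o
o--o-----o-o
-o--o------o
--o--o-----o
o--o--o----o
generation 8 is o--o--o----o, still not uniform -

no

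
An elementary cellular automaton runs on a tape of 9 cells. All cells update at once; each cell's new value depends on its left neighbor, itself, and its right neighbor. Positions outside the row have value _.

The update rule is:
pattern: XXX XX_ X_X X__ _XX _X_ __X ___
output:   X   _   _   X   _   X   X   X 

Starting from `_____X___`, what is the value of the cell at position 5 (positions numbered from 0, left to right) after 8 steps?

X

step 1: XXXXXXXXX
step 2: _XXXXXXX_
step 3: X_XXXXX_X
step 4: X__XXX__X
step 5: XXX_X_XXX
step 6: _X__X__X_
step 7: XXXXXXXXX  (repeats step 1; period 6)
step 8: _XXXXXXX_
position 5 holds X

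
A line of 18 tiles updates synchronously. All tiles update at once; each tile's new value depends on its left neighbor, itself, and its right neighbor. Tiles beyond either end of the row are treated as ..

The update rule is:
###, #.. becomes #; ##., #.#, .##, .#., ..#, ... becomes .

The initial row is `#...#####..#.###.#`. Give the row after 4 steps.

.#...###.#....#...
..#...#...#....#..
...#...#...#....#.
....#...#...#....#

....#...#...#....#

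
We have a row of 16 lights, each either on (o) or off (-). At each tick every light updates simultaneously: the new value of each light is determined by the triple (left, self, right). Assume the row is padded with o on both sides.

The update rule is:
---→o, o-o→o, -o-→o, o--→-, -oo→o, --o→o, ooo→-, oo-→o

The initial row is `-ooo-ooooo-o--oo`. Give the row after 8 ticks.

-o-ooo-ooooo----

oo-ooo---ooo-oo-
-ooo-o-ooo-ooooo
oo-ooooo-ooo----
-ooo---ooo-o-ooo
oo-o-ooo-ooooo--
-ooooo-ooo---o-o
oo---ooo-o-ooooo
-o-ooo-ooooo----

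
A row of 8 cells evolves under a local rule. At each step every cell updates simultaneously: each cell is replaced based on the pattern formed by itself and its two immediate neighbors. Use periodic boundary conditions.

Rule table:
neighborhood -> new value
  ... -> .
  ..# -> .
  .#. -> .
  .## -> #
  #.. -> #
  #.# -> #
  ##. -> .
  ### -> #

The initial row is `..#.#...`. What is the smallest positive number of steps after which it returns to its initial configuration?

8

...#.#..
....#.#.
.....#.#
#.....#.
.#.....#
#.#.....
.#.#....
..#.#...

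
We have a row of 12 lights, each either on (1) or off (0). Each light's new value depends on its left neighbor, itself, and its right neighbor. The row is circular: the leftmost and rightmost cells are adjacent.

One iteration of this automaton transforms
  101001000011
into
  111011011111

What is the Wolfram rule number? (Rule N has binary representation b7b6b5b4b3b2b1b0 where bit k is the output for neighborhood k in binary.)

position 11: 111 → 1  (bit 7 = 1)
position 0: 110 → 1  (bit 6 = 1)
position 1: 101 → 1  (bit 5 = 1)
position 3: 100 → 0  (bit 4 = 0)
position 10: 011 → 1  (bit 3 = 1)
position 2: 010 → 1  (bit 2 = 1)
position 4: 001 → 1  (bit 1 = 1)
position 7: 000 → 1  (bit 0 = 1)
bits b7..b0 = 11101111 = 239

239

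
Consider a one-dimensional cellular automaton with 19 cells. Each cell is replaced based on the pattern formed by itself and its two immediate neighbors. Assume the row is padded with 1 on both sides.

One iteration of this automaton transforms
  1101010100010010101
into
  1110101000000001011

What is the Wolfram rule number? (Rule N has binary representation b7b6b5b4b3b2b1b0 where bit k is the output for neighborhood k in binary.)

position 0: 111 → 1  (bit 7 = 1)
position 1: 110 → 1  (bit 6 = 1)
position 2: 101 → 1  (bit 5 = 1)
position 8: 100 → 0  (bit 4 = 0)
position 18: 011 → 1  (bit 3 = 1)
position 3: 010 → 0  (bit 2 = 0)
position 10: 001 → 0  (bit 1 = 0)
position 9: 000 → 0  (bit 0 = 0)
bits b7..b0 = 11101000 = 232

232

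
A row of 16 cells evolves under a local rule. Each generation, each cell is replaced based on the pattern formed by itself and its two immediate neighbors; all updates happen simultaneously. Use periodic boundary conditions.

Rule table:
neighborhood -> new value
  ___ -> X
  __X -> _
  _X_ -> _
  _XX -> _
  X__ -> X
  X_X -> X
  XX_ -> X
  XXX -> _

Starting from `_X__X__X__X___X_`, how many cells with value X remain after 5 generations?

__X__X__X__XX__X
X__X__X__X__XX__
_X__X__X__X__XX_
__X__X__X__X__XX
X__X__X__X__X__X
count of X: 6

6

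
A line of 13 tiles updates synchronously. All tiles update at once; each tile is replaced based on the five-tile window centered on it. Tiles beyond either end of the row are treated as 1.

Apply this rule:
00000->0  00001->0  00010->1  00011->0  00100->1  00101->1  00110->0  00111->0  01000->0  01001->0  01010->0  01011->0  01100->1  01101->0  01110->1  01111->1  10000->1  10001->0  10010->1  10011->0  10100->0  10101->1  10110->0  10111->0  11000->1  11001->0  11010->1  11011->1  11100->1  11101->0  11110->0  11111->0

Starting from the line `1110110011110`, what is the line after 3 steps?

0101110001100

step 1: 0001010001001
step 2: 1011000011000
step 3: 0101110001100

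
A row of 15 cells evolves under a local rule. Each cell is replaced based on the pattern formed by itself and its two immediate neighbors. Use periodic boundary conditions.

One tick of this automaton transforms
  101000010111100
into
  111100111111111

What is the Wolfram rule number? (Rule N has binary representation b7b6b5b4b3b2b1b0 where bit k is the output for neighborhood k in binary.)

position 10: 111 → 1  (bit 7 = 1)
position 12: 110 → 1  (bit 6 = 1)
position 1: 101 → 1  (bit 5 = 1)
position 3: 100 → 1  (bit 4 = 1)
position 9: 011 → 1  (bit 3 = 1)
position 0: 010 → 1  (bit 2 = 1)
position 6: 001 → 1  (bit 1 = 1)
position 4: 000 → 0  (bit 0 = 0)
bits b7..b0 = 11111110 = 254

254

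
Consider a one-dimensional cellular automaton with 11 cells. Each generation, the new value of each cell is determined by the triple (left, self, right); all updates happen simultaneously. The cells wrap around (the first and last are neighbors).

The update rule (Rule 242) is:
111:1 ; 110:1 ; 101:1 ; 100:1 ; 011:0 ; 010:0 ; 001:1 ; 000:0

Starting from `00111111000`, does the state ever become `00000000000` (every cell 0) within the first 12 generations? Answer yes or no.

generation 1: 01011111100
generation 2: 10101111110
generation 3: 01010111111
generation 4: 10101011111
generation 5: 11010101111
generation 6: 11101010111
generation 7: 11110101011
generation 8: 11111010101
generation 9: 11111101010
generation 10: 01111110101
generation 11: 10111111010
generation 12: 01011111101
generation 12 is 01011111101, still not uniform 0

no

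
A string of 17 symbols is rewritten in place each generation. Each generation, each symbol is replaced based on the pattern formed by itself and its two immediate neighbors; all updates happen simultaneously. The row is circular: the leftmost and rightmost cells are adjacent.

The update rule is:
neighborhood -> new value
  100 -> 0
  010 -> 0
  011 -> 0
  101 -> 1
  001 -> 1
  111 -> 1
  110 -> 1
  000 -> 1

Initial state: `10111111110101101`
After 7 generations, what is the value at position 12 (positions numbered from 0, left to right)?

1

11011111111010110
01101111111101011
10110111111110101
11011011111111010
01101101111111101
10110110111111110
01011011011111111
position 12 holds 1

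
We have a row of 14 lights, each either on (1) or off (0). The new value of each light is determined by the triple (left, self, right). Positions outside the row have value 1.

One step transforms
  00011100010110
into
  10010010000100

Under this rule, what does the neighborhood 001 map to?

At position 2 the neighborhood is 001; the next row has 0 there.

0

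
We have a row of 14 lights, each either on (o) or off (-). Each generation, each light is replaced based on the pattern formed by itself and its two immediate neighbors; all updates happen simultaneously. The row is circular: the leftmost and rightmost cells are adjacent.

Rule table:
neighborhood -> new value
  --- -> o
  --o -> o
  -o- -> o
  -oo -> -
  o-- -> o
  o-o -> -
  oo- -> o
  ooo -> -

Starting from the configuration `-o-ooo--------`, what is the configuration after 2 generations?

-oooo---------

generation 1: oo---ooooooooo
generation 2: -oooo---------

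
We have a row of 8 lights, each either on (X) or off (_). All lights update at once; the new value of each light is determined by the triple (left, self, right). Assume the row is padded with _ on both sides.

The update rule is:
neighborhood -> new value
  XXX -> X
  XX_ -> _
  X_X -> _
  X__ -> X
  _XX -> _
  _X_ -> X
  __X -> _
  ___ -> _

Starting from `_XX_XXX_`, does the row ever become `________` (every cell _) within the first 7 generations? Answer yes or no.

generation 1: _____X_X
generation 2: _____X_X  (fixed point — unchanged through generation 7)
generation 7 is _____X_X, still not uniform _

no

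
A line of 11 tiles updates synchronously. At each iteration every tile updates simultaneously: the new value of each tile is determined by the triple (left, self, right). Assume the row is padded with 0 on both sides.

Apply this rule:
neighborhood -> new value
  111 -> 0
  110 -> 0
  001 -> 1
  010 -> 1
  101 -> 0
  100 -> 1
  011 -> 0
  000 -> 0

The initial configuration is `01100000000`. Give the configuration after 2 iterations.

11111000000

10010000000
11111000000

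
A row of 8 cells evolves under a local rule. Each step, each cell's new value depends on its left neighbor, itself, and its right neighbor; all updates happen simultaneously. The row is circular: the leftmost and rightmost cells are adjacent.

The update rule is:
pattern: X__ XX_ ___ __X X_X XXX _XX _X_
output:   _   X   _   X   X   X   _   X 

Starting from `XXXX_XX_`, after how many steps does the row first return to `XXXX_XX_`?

_XXXX_XX
X_XXXX_X
XX_XXXX_
_XX_XXXX
X_XX_XXX
XX_XX_XX
XXX_XX_X
XXXX_XX_

8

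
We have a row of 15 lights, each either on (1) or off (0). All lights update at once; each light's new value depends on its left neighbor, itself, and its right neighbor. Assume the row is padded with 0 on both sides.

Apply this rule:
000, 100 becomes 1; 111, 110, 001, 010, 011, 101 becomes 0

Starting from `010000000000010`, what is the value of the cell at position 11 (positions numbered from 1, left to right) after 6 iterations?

iteration 1: 001111111111001
iteration 2: 100000000000100
iteration 3: 011111111110011
iteration 4: 000000000001000
iteration 5: 111111111100111
iteration 6: 000000000010000
position 11 holds 1

1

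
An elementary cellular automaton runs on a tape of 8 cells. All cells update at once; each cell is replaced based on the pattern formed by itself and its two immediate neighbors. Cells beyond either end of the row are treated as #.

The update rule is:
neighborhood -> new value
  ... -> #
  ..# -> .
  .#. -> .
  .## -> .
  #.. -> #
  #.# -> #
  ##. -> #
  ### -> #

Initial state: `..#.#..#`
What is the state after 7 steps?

#######.

#..#.#..
##..#.#.
###..#.#
####..#.
#####..#
######..
#######.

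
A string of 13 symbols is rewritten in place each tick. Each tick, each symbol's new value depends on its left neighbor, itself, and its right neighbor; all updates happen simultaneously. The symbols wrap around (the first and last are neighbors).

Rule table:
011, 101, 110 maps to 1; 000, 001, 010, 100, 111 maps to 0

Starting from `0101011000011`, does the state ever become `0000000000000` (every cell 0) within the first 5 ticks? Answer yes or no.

1010111000011
1101101000010
1111110000001
0000010000001
0000000000000
all cells are 0 at tick 5

yes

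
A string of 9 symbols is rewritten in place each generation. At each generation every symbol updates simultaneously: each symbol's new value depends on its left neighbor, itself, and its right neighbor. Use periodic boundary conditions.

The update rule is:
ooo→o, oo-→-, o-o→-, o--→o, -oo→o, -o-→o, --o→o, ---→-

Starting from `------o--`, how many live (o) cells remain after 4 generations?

7

-----ooo-
----ooo-o
o--ooo--o
-oooo-ooo
count of o: 7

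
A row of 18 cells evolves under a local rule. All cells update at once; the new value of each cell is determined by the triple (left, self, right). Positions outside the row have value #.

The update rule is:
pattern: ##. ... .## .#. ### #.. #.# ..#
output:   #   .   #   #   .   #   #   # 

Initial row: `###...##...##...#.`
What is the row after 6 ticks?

.###....###..###..

..##.####.####.###
######..###..###..
.....####.####.###
#...##..###..###..
##.######.####.###
.###....###..###..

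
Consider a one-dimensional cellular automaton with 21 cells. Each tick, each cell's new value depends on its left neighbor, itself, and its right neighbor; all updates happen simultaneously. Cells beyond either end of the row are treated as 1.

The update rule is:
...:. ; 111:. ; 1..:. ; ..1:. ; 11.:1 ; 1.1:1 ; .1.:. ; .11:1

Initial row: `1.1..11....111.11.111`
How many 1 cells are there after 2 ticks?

11...11....1.111111..
.1...11.....11....1..
count of 1: 6

6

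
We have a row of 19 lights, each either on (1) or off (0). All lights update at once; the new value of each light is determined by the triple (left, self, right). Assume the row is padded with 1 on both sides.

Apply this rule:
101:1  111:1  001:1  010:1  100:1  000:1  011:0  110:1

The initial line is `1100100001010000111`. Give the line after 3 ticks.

1111111111111111110

tick 1: 1111111111111111011
tick 2: 1111111111111111101
tick 3: 1111111111111111110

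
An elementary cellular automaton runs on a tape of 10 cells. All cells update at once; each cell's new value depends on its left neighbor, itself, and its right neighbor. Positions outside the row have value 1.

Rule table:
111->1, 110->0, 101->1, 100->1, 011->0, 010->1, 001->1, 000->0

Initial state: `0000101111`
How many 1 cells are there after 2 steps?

1001110111
0110101011
count of 1: 6

6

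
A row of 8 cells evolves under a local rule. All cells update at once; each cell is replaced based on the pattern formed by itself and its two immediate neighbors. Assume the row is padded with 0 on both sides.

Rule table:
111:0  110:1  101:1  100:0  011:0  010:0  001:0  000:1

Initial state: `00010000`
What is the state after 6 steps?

10000101

step 1: 11000111
step 2: 01010001
step 3: 00100100
step 4: 10000001
step 5: 00111100
step 6: 10000101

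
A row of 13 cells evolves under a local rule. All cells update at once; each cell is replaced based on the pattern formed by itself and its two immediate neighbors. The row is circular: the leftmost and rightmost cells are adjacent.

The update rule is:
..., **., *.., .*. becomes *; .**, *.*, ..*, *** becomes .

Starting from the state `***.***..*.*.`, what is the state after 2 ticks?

*.***..*.*.**

..*...**.*.*.
*.***..*.*.**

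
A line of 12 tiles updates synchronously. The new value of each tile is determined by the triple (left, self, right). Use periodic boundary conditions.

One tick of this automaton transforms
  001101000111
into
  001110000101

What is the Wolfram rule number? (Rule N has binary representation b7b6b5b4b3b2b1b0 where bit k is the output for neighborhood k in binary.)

position 10: 111 → 0  (bit 7 = 0)
position 3: 110 → 1  (bit 6 = 1)
position 4: 101 → 1  (bit 5 = 1)
position 0: 100 → 0  (bit 4 = 0)
position 2: 011 → 1  (bit 3 = 1)
position 5: 010 → 0  (bit 2 = 0)
position 1: 001 → 0  (bit 1 = 0)
position 7: 000 → 0  (bit 0 = 0)
bits b7..b0 = 01101000 = 104

104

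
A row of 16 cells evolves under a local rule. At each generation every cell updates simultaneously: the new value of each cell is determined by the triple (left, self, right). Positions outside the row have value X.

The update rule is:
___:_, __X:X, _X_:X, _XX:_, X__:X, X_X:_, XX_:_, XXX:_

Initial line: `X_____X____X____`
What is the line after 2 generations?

_XX_X___XX___XX_

generation 1: _X___XXX__XXX__X
generation 2: _XX_X___XX___XX_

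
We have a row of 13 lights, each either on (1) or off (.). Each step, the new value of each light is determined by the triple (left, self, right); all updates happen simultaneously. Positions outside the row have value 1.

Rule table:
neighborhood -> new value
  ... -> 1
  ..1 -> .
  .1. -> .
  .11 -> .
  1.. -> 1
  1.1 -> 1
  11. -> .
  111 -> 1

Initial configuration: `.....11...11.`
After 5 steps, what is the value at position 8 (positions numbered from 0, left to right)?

.

step 1: 1111...11...1
step 2: 111.11...11..
step 3: 11.1..11...1.
step 4: 1.1.1...11..1
step 5: .1.1.11...1..
position 8 holds .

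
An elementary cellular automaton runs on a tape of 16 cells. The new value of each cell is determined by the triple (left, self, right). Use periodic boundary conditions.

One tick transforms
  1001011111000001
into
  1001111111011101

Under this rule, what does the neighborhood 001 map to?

At position 2 the neighborhood is 001; the next row has 0 there.

0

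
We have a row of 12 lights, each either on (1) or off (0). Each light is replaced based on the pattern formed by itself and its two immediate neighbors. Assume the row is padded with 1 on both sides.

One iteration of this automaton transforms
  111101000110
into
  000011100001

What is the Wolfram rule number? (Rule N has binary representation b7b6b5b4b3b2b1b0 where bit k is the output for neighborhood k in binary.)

position 0: 111 → 0  (bit 7 = 0)
position 3: 110 → 0  (bit 6 = 0)
position 4: 101 → 1  (bit 5 = 1)
position 6: 100 → 1  (bit 4 = 1)
position 9: 011 → 0  (bit 3 = 0)
position 5: 010 → 1  (bit 2 = 1)
position 8: 001 → 0  (bit 1 = 0)
position 7: 000 → 0  (bit 0 = 0)
bits b7..b0 = 00110100 = 52

52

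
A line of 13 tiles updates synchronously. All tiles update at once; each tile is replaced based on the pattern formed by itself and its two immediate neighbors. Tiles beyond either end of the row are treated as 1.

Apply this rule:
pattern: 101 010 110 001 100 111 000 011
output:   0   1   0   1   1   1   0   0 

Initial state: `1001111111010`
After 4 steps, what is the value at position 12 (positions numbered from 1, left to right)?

1

0110111110010
0000011101110
1000101000100
0101101101111
position 12 holds 1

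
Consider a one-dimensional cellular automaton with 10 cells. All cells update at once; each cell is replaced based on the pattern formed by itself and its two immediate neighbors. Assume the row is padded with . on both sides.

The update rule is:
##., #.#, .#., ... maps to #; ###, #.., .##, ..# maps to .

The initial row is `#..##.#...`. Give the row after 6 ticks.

tick 1: #...###.##
tick 2: #.#...##.#
tick 3: ###.#..###
tick 4: ..###....#
tick 5: #...#.##.#
tick 6: #.#.##.###

#.#.##.###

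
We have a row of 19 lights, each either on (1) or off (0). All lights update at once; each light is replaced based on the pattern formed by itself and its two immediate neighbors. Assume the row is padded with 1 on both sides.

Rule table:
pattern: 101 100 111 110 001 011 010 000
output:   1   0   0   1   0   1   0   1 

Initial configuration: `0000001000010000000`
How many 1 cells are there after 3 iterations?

9

iteration 1: 0111100011000111110
iteration 2: 1100101011010100011
iteration 3: 0100010111101001010
count of 1: 9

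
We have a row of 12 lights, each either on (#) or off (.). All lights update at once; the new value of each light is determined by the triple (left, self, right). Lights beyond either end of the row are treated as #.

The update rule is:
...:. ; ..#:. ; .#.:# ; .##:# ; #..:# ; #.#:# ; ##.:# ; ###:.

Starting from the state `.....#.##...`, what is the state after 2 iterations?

##...#...##.

#....#####..
##...#...##.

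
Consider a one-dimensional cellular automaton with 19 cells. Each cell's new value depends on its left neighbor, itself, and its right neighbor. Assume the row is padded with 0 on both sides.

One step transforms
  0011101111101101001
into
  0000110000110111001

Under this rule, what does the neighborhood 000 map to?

At position 0 the neighborhood is 000; the next row has 0 there.

0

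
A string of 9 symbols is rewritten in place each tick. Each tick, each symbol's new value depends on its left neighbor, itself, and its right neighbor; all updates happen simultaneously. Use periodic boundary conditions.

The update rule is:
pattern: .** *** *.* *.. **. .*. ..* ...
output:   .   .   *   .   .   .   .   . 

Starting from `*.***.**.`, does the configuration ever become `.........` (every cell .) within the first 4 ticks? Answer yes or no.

yes

tick 1: .*...*..*
tick 2: *........
tick 3: .........
all cells are . at tick 3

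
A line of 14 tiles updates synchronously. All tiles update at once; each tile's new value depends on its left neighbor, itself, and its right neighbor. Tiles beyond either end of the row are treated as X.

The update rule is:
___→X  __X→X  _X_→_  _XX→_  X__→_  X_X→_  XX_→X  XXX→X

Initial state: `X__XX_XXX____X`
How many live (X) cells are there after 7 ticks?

X_X_X__XX_XXX_
X_____X_X__XX_
X_XXXX____X_X_
X__XXX_XXX____
X_X_XX__XX_XXX
X____X_X_X__XX
X_XXX______X_X
count of X: 6

6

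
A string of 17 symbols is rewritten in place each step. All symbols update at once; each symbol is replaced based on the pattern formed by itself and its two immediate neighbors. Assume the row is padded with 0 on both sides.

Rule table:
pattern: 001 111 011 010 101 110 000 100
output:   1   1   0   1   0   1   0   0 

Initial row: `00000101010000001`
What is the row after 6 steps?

00001101010000011
00010101010000101
00110101010001101
01010101010010101
11010101010110101
01010101010010101

01010101010010101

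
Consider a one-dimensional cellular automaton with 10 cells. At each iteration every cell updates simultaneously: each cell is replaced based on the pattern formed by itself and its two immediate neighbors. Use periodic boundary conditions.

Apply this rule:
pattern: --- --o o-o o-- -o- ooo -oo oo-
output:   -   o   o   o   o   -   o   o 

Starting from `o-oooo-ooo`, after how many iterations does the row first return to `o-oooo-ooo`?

2

ooo--ooo--
o-oooo-ooo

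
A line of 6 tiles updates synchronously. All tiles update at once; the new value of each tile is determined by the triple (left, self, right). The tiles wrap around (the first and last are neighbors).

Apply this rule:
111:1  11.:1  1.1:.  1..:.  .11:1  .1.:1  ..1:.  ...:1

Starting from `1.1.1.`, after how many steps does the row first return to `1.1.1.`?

1.1.1.

1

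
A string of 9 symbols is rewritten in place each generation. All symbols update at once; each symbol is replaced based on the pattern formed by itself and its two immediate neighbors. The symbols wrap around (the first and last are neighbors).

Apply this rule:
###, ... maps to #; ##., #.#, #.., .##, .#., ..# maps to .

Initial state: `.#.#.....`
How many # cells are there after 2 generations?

.....####
.###..##.
count of #: 5

5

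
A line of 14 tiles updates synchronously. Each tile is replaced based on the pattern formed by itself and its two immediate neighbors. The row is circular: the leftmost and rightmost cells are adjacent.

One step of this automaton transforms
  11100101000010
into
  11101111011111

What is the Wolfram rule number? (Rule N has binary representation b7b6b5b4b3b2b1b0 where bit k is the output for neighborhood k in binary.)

239

position 1: 111 → 1  (bit 7 = 1)
position 2: 110 → 1  (bit 6 = 1)
position 6: 101 → 1  (bit 5 = 1)
position 3: 100 → 0  (bit 4 = 0)
position 0: 011 → 1  (bit 3 = 1)
position 5: 010 → 1  (bit 2 = 1)
position 4: 001 → 1  (bit 1 = 1)
position 9: 000 → 1  (bit 0 = 1)
bits b7..b0 = 11101111 = 239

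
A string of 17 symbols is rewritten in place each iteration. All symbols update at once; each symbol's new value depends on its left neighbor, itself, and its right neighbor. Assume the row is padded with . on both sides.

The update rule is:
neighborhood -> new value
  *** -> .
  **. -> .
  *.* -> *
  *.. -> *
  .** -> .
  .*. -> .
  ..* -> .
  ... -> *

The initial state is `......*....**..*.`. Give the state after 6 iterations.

...*....**..*....

iteration 1: *****..***...*..*
iteration 2: .....*....**..*..
iteration 3: ****..***...*..**
iteration 4: ....*....**..*...
iteration 5: ***..***...*..***
iteration 6: ...*....**..*....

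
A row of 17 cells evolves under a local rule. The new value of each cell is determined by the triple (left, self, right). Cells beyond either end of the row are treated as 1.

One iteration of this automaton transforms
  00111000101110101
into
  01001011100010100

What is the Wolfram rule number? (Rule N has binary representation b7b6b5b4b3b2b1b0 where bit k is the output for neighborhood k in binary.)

71

position 3: 111 → 0  (bit 7 = 0)
position 4: 110 → 1  (bit 6 = 1)
position 9: 101 → 0  (bit 5 = 0)
position 0: 100 → 0  (bit 4 = 0)
position 2: 011 → 0  (bit 3 = 0)
position 8: 010 → 1  (bit 2 = 1)
position 1: 001 → 1  (bit 1 = 1)
position 6: 000 → 1  (bit 0 = 1)
bits b7..b0 = 01000111 = 71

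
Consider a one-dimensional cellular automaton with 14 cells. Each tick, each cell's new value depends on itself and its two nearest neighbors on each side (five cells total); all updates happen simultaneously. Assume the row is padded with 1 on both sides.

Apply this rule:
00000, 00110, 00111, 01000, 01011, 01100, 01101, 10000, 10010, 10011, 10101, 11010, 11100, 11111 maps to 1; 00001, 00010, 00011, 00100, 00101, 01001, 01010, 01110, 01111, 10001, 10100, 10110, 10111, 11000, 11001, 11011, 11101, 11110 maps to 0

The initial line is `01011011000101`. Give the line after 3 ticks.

10100101010001

11101001000010
10010010110001
10100101010001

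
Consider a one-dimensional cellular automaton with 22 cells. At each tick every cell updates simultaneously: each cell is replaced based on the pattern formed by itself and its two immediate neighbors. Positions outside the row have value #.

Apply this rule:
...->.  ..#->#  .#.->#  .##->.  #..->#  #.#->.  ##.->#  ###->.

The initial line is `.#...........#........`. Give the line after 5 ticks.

.###.##.###.####..#.#.

.##.........###......#
..##.......#..##....#.
##.##.....####.##..##.
.#..##...#...#..###.#.
.###.##.###.####..#.#.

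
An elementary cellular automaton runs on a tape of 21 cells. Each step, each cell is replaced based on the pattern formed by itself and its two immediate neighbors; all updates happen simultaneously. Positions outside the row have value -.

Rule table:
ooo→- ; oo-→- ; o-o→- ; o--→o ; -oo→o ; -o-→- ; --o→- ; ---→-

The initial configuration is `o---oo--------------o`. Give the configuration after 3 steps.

---o----o------------

step 1: -o--o-o--------------
step 2: --o----o-------------
step 3: ---o----o------------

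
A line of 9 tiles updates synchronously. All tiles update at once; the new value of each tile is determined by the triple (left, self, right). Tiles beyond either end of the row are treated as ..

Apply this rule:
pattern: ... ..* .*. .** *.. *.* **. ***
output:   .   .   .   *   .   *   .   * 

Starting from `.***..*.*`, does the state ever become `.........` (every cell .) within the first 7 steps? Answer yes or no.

yes

.**....*.
.*.......
.........
all cells are . at step 3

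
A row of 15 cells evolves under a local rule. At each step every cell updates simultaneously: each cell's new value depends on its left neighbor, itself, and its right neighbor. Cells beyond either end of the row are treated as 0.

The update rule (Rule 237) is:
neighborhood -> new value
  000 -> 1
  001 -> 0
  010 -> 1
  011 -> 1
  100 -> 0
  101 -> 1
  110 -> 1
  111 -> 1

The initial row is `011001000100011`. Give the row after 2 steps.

011001010101011
011001111111111

011001111111111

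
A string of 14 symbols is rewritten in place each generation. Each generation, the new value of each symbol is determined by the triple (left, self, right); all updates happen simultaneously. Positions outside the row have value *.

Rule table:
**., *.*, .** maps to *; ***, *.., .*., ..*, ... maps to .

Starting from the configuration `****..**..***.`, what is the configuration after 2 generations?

generation 1: ...*..**..*.**
generation 2: ......**...**.

......**...**.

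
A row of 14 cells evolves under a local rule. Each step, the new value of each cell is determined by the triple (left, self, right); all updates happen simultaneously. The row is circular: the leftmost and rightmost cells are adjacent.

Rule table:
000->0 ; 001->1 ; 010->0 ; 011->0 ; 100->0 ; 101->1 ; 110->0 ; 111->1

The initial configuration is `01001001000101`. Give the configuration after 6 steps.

01000101010010

step 1: 10010010001010
step 2: 00100100010101
step 3: 01001000101010
step 4: 10010001010100
step 5: 00100010101001
step 6: 01000101010010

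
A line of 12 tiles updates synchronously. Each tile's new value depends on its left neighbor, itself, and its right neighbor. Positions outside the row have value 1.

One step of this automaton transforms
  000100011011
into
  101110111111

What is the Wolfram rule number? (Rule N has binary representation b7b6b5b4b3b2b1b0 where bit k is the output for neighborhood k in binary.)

254

position 11: 111 → 1  (bit 7 = 1)
position 8: 110 → 1  (bit 6 = 1)
position 9: 101 → 1  (bit 5 = 1)
position 0: 100 → 1  (bit 4 = 1)
position 7: 011 → 1  (bit 3 = 1)
position 3: 010 → 1  (bit 2 = 1)
position 2: 001 → 1  (bit 1 = 1)
position 1: 000 → 0  (bit 0 = 0)
bits b7..b0 = 11111110 = 254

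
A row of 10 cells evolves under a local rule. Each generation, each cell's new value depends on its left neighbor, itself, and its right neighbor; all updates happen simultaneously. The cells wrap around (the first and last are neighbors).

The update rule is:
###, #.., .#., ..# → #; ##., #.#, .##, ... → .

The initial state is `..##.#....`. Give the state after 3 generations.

.#..######

.#...##...
###.#..#..
.#..######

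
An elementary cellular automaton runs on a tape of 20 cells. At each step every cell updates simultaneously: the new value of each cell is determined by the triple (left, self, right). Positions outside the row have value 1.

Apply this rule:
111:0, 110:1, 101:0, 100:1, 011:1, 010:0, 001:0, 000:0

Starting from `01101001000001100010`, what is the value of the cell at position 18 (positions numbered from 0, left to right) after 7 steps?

1

01100100100001110000
01110010010001011000
01011001001000011100
00011100100100010110
10010110010010000110
11000111001001000110
01100101100100100110
position 18 holds 1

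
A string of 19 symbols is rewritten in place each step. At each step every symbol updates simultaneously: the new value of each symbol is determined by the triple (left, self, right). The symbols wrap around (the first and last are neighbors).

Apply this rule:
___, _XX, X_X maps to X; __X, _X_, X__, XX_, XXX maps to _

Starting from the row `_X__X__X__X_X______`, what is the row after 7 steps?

step 1: ___________X__XXXXX
step 2: _XXXXXXXXX____X____
step 3: _X_________XX___XXX
step 4: X__XXXXXXX_X__X_X__
step 5: ___X______X____X___
step 6: XX___XXXX___XX___XX
step 7: ___X_X____X_X__X_X_

___X_X____X_X__X_X_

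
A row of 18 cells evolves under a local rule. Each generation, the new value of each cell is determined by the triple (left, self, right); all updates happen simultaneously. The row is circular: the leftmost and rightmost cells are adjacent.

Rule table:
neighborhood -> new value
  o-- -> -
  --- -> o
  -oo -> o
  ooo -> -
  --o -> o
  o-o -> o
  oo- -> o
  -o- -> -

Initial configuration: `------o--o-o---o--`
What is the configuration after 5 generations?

-o-oooo--oo---o-oo

oooooo--o-o--oo--o
-----o-o-o--ooo-oo
-oooo-o-o--oo-oooo
oo--oo-o--ooooo--o
-o-oooo--oo---o-oo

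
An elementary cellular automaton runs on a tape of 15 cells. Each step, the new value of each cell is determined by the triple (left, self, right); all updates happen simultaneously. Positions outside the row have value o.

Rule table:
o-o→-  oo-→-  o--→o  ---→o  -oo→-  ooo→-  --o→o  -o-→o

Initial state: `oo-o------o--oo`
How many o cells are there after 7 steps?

---oooooooooo--
ooo----------oo
---oooooooooo--  (repeats step 1; period 2)
step 7: ---oooooooooo--
count of o: 10

10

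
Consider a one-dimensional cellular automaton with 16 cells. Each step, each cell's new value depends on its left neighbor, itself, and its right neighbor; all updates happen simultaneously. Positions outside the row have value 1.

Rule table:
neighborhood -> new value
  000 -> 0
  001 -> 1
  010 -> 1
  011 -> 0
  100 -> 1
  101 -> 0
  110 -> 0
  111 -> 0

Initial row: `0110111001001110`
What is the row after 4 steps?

0000000111110000
1000001000001001
0100011100011110
0110100010100000

0110100010100000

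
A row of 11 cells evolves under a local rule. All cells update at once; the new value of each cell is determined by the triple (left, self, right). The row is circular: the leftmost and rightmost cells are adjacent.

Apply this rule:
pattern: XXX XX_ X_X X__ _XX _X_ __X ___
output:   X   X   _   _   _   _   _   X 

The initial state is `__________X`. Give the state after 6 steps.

_X_X__XXX__

_XXXXXXXX__
__XXXXXXX_X
___XXXXXX__
XX__XXXXX_X
XX___XXXX__
_X_X__XXX__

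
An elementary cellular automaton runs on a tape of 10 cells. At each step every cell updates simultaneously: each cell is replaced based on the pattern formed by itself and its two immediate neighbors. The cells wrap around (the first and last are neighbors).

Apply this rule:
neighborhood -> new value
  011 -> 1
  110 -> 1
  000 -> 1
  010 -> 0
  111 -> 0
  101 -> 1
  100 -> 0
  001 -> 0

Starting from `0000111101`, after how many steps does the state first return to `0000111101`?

6

0110100110
0111000110
0101010110
0010101110
1001011010
0000111101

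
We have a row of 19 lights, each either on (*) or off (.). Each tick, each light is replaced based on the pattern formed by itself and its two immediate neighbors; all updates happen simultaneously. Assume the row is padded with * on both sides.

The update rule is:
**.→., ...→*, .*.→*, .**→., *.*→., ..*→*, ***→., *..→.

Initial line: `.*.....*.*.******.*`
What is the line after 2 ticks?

.*.*****.*.........
.*.......*.********

.*.......*.********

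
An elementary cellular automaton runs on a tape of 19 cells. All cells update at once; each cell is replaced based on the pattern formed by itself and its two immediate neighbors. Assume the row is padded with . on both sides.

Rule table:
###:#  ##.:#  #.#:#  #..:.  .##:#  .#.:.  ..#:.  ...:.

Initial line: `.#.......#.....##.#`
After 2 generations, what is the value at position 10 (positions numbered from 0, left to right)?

generation 1: ...............###.
generation 2: ...............###.
position 10 holds .

.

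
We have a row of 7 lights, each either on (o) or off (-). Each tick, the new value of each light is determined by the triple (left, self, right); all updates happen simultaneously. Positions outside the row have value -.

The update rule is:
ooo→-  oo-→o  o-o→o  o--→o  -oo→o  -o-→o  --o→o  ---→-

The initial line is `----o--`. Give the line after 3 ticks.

---ooo-
--oo-oo
-oooooo

-oooooo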